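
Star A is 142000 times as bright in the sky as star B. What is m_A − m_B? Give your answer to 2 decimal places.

m_A − m_B ≈ -12.88

Pogson: Δm = −2.5 log₁₀(ratio) = −2.5 log₁₀(142000) = −2.5 × 5.1523 = -12.881
Star A is brighter, so it has the smaller magnitude: the difference is negative.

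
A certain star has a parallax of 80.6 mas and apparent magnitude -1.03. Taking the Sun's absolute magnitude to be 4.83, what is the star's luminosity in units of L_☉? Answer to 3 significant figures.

d = 1/p = 1000/80.6 mas = 12.41 pc
M = m − 5 log₁₀ d + 5 = -1.03 − 5·1.0937 + 5 = -1.498
M − M_☉ = -1.498 − 4.83 = -6.328
L/L_☉ = 10^(−0.4 × -6.328) = 339.9

L/L_☉ ≈ 340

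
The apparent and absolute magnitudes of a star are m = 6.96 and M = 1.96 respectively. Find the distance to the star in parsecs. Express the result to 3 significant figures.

d ≈ 100 pc

Distance modulus: m − M = 6.96 − (1.96) = 5.000
m − M = 5 log₁₀ d − 5
log₁₀ d = (m − M)/5 + 1 = 2.0000
d = 10^2.0000 = 100.0 pc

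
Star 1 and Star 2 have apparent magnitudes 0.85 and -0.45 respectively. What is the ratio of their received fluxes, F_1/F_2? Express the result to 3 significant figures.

Magnitude difference = 1.30
Flux ratio = 10^(−0.4 Δm) = 10^(−0.4 × 1.30) = 10^-0.520 = 0.3020

F_1/F_2 ≈ 0.302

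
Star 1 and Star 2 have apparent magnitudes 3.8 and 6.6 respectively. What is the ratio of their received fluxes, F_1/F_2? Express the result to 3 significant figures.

Δm = 3.8 − (6.6) = -2.8
Flux ratio = 10^(−0.4 Δm) = 10^(−0.4 × -2.8) = 10^1.120 = 13.18

F_1/F_2 ≈ 13.2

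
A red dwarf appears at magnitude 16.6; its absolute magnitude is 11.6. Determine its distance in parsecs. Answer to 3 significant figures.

Distance modulus: m − M = 16.6 − (11.6) = 5.000
m − M = 5 log₁₀ d − 5
log₁₀ d = (m − M)/5 + 1 = 2.0000
d = 10^2.0000 = 100.0 pc

d ≈ 100 pc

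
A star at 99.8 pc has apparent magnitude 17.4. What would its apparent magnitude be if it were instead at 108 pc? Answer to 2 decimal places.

m ≈ 17.57

Flux ∝ 1/d², so Δm = 5 log₁₀(d₂/d₁) = 5 log₁₀(108/99.8) = 0.171
m₂ = m₁ + Δm = 17.4 + (0.171) = 17.571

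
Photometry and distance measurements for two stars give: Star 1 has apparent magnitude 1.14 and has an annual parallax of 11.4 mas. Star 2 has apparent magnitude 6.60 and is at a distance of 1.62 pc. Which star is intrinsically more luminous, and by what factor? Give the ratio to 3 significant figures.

Star 1: p = 11.4 mas = 0.0114″ → d = 1/p = 87.72 pc
Star 1: M = m − 5 log₁₀ d + 5 = 1.14 − 5·1.9431 + 5 = -3.575
Star 2: M = m − 5 log₁₀ d + 5 = 6.60 − 5·0.2095 + 5 = 10.552
ΔM = M_1 − M_2 = -3.575 − (10.552) = -14.128; smaller M is more luminous → Star 1.
L ratio = 10^(0.4 |ΔM|) = 10^5.651 = 447900

Star 1 is more luminous, by a factor of 448000.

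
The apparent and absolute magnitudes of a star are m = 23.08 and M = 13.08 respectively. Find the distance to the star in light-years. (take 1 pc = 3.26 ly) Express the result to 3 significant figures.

Distance modulus: m − M = 23.08 − (13.08) = 10.000
m − M = 5 log₁₀ d − 5
log₁₀ d = (m − M)/5 + 1 = 3.0000
d = 10^3.0000 = 1000 pc
= 3260 ly

d ≈ 3260 ly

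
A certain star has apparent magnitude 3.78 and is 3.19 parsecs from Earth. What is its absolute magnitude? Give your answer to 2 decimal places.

M ≈ 6.26

5 log₁₀(d/10 pc) = 5 log₁₀(3.190) − 5 = -2.481
M = m − 5 log₁₀(d/10) = 3.78 + 2.481 = 6.261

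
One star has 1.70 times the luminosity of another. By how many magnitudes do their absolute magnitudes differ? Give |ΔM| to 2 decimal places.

|ΔM| ≈ 0.58

Pogson: ΔM = −2.5 log₁₀(ratio) = −2.5 log₁₀(1.70) = −2.5 × 0.2304 = -0.576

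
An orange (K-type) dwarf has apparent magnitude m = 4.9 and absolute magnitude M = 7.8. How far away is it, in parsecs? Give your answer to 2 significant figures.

d ≈ 2.6 pc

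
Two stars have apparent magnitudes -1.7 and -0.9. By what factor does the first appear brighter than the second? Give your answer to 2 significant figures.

Δm = -1.7 − (-0.9) = -0.8
Flux ratio = 10^(−0.4 Δm) = 10^(−0.4 × -0.8) = 10^0.320 = 2.089

2.1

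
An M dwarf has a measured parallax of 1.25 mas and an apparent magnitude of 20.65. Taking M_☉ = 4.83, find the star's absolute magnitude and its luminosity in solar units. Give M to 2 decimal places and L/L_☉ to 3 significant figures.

M ≈ 11.13; L/L_☉ ≈ 3.01×10^-3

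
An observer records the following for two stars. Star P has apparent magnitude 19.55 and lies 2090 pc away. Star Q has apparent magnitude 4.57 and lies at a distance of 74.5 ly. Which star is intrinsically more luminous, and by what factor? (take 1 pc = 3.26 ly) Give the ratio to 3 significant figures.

Star Q is more luminous, by a factor of 117.

Star P: M = m − 5 log₁₀ d + 5 = 19.55 − 5·3.3201 + 5 = 7.949
Star Q: d = 74.5 ly / 3.26 = 22.85 pc
Star Q: M = m − 5 log₁₀ d + 5 = 4.57 − 5·1.3589 + 5 = 2.775
ΔM = M_P − M_Q = 7.949 − (2.775) = 5.174; smaller M is more luminous → Star Q.
L ratio = 10^(0.4 |ΔM|) = 10^2.070 = 117.4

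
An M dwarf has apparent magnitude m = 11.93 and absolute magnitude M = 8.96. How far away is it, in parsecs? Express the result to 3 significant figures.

d ≈ 39.3 pc

μ = m − M = 2.970
m − M = 5 log₁₀ d − 5
log₁₀ d = (m − M)/5 + 1 = 1.5940
d = 10^1.5940 = 39.26 pc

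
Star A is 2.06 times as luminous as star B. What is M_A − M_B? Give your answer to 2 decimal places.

M_A − M_B ≈ -0.78

Pogson: ΔM = −2.5 log₁₀(ratio) = −2.5 log₁₀(2.06) = −2.5 × 0.3139 = -0.785
Star A is brighter, so it has the smaller magnitude: the difference is negative.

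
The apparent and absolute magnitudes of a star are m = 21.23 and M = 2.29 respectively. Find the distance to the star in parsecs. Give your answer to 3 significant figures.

d ≈ 61400 pc

μ = m − M = 18.940
m − M = 5 log₁₀ d − 5
log₁₀ d = (m − M)/5 + 1 = 4.7880
d = 10^4.7880 = 61380 pc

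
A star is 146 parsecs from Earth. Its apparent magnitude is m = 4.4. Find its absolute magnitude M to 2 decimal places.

5 log₁₀(d/10 pc) = 5 log₁₀(146.0) − 5 = 5.822
M = m − 5 log₁₀(d/10) = 4.4 − 5.822 = -1.422

M ≈ -1.42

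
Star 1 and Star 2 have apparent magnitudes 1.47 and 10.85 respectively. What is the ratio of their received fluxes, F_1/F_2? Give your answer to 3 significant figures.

F_1/F_2 ≈ 5650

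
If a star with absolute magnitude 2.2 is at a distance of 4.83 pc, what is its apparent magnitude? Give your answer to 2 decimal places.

m ≈ 0.62

m = M + 5 log₁₀ d − 5 = 2.2 + 5·0.6839 − 5 = 0.620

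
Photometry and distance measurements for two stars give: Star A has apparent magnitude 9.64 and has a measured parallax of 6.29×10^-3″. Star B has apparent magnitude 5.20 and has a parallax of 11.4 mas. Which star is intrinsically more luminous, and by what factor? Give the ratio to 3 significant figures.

Star B is more luminous, by a factor of 18.2.

Star A: d = 1/p = 1/6.29×10^-3″ = 159.0 pc
Star A: M = m − 5 log₁₀ d + 5 = 9.64 − 5·2.2013 + 5 = 3.633
Star B: p = 11.4 mas = 0.0114″ → d = 1/p = 87.72 pc
Star B: M = m − 5 log₁₀ d + 5 = 5.20 − 5·1.9431 + 5 = 0.485
ΔM = M_A − M_B = 3.633 − (0.485) = 3.149; smaller M is more luminous → Star B.
L ratio = 10^(0.4 |ΔM|) = 10^1.259 = 18.18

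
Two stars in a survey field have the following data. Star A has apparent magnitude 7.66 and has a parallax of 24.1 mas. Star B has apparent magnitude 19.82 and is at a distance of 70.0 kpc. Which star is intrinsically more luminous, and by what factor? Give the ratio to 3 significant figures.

Star A: p = 24.1 mas = 0.0241″ → d = 1/p = 41.49 pc
Star A: M = m − 5 log₁₀ d + 5 = 7.66 − 5·1.6180 + 5 = 4.570
Star B: d = 70.0 kpc = 70000 pc
Star B: M = m − 5 log₁₀ d + 5 = 19.82 − 5·4.8451 + 5 = 0.595
ΔM = M_A − M_B = 4.570 − (0.595) = 3.976; smaller M is more luminous → Star B.
L ratio = 10^(0.4 |ΔM|) = 10^1.590 = 38.93

Star B is more luminous, by a factor of 38.9.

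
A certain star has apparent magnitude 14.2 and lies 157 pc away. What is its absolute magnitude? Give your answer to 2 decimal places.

M ≈ 8.22

5 log₁₀(d/10 pc) = 5 log₁₀(157.0) − 5 = 5.979
M = m − 5 log₁₀(d/10) = 14.2 − 5.979 = 8.221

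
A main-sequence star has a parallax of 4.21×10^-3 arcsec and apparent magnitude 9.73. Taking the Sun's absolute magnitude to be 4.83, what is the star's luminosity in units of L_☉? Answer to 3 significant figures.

L/L_☉ ≈ 6.19

d = 1/p = 1/4.21×10^-3″ = 237.5 pc
M = m − 5 log₁₀ d + 5 = 9.73 − 5·2.3757 + 5 = 2.851
M − M_☉ = 2.851 − 4.83 = -1.979
L/L_☉ = 10^(−0.4 × -1.979) = 6.186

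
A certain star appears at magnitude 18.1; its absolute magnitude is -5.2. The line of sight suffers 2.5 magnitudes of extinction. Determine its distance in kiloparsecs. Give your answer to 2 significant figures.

d ≈ 140 kpc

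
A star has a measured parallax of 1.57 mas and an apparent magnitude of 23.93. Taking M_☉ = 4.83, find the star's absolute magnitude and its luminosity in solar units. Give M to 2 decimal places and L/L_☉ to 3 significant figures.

d = 1/p = 1000/1.57 mas = 636.9 pc
M = m − 5 log₁₀ d + 5 = 23.93 − 5·2.8041 + 5 = 14.909
M − M_☉ = 14.909 − 4.83 = 10.079
L/L_☉ = 10^(−0.4 × 10.079) = 9.294×10^-5

M ≈ 14.91; L/L_☉ ≈ 9.29×10^-5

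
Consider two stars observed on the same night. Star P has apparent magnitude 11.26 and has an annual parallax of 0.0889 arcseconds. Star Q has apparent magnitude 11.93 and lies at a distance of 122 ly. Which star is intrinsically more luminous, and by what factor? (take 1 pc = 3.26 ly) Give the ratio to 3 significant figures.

Star P: d = 1/p = 1/0.0889″ = 11.25 pc
Star P: M = m − 5 log₁₀ d + 5 = 11.26 − 5·1.0511 + 5 = 11.005
Star Q: d = 122 ly / 3.26 = 37.42 pc
Star Q: M = m − 5 log₁₀ d + 5 = 11.93 − 5·1.5731 + 5 = 9.064
ΔM = M_P − M_Q = 11.005 − (9.064) = 1.940; smaller M is more luminous → Star Q.
L ratio = 10^(0.4 |ΔM|) = 10^0.776 = 5.972

Star Q is more luminous, by a factor of 5.97.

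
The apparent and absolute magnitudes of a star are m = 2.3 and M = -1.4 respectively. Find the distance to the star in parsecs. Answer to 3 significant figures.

Distance modulus: m − M = 2.3 − (-1.4) = 3.700
m − M = 5 log₁₀ d − 5
log₁₀ d = (m − M)/5 + 1 = 1.7400
d = 10^1.7400 = 54.95 pc

d ≈ 55.0 pc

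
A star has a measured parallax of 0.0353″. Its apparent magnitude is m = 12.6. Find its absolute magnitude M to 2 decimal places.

M ≈ 10.34

d = 1/p = 1/0.0353″ = 28.33 pc
5 log₁₀(d/10 pc) = 5 log₁₀(28.33) − 5 = 2.261
M = m − 5 log₁₀(d/10) = 12.6 − 2.261 = 10.339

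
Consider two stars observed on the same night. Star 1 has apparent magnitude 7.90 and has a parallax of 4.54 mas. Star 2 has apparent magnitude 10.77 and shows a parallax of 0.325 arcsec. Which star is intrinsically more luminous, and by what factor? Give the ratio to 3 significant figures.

Star 1 is more luminous, by a factor of 72100.

Star 1: p = 4.54 mas = 4.54×10^-3″ → d = 1/p = 220.3 pc
Star 1: M = m − 5 log₁₀ d + 5 = 7.90 − 5·2.3429 + 5 = 1.185
Star 2: d = 1/p = 1/0.325″ = 3.077 pc
Star 2: M = m − 5 log₁₀ d + 5 = 10.77 − 5·0.4881 + 5 = 13.329
ΔM = M_1 − M_2 = 1.185 − (13.329) = -12.144; smaller M is more luminous → Star 1.
L ratio = 10^(0.4 |ΔM|) = 10^4.858 = 72050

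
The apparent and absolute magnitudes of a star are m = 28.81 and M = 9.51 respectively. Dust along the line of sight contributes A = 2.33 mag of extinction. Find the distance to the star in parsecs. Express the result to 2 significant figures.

d ≈ 25000 pc

m − M = 5 log₁₀(d/10 pc) + A  ⇒  28.81 − (9.51) − 2.33 = 5 log₁₀(d/10)
16.970 = 5 log₁₀(d/10)
log₁₀ d = (m − M − A)/5 + 1 = 4.3940
d = 10^4.3940 = 24770 pc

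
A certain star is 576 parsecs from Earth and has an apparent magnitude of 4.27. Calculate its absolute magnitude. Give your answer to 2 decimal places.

M ≈ -4.53

5 log₁₀(d/10 pc) = 5 log₁₀(576.0) − 5 = 8.802
M = m − 5 log₁₀(d/10) = 4.27 − 8.802 = -4.532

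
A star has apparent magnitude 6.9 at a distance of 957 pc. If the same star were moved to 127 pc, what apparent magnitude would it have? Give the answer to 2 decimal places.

Flux ∝ 1/d², so Δm = 5 log₁₀(d₂/d₁) = 5 log₁₀(127/957) = -4.386
m₂ = m₁ + Δm = 6.9 + (-4.386) = 2.514

m ≈ 2.51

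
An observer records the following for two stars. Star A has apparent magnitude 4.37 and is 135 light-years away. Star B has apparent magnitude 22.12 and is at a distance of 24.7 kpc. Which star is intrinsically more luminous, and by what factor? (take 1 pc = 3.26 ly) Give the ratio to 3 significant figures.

Star A: d = 135 ly / 3.26 = 41.41 pc
Star A: M = m − 5 log₁₀ d + 5 = 4.37 − 5·1.6171 + 5 = 1.284
Star B: d = 24.7 kpc = 24700 pc
Star B: M = m − 5 log₁₀ d + 5 = 22.12 − 5·4.3927 + 5 = 5.157
ΔM = M_A − M_B = 1.284 − (5.157) = -3.872; smaller M is more luminous → Star A.
L ratio = 10^(0.4 |ΔM|) = 10^1.549 = 35.39

Star A is more luminous, by a factor of 35.4.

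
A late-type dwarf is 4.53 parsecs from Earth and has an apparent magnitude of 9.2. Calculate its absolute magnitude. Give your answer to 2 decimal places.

5 log₁₀(d/10 pc) = 5 log₁₀(4.530) − 5 = -1.720
M = m − 5 log₁₀(d/10) = 9.2 + 1.720 = 10.920

M ≈ 10.92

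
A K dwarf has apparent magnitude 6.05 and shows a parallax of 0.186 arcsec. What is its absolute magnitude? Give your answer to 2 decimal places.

d = 1/p = 1/0.186″ = 5.376 pc
5 log₁₀(d/10 pc) = 5 log₁₀(5.376) − 5 = -1.348
M = m − 5 log₁₀(d/10) = 6.05 + 1.348 = 7.398

M ≈ 7.40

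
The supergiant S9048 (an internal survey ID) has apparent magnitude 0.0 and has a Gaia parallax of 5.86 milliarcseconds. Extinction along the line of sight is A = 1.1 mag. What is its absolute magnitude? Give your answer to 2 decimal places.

p = 5.86 mas = 5.86×10^-3″ → d = 1/p = 170.6 pc
5 log₁₀(d/10 pc) = 5 log₁₀(170.6) − 5 = 6.161
M = m − 5 log₁₀(d/10) − A = 0.0 − 6.161 − 1.1 = -7.261

M ≈ -7.26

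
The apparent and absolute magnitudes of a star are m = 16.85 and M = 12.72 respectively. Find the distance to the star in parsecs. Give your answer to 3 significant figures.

d ≈ 67.0 pc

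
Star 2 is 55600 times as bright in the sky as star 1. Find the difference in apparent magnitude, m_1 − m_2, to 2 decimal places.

Pogson: Δm = −2.5 log₁₀(ratio) = −2.5 log₁₀(55600) = −2.5 × 4.7451 = -11.863
Star 2 is brighter so has the smaller magnitude: m_1 − m_2 is positive.

m_1 − m_2 ≈ 11.86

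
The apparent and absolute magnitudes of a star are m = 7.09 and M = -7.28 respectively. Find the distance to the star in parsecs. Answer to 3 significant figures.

Distance modulus: m − M = 7.09 − (-7.28) = 14.370
m − M = 5 log₁₀ d − 5
log₁₀ d = (m − M)/5 + 1 = 3.8740
d = 10^3.8740 = 7482 pc

d ≈ 7480 pc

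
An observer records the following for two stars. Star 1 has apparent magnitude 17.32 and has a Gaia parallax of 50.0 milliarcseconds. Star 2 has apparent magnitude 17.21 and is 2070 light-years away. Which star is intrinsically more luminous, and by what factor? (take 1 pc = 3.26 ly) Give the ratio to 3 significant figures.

Star 2 is more luminous, by a factor of 1120.

Star 1: p = 50.0 mas = 0.0500″ → d = 1/p = 20.00 pc
Star 1: M = m − 5 log₁₀ d + 5 = 17.32 − 5·1.3010 + 5 = 15.815
Star 2: d = 2070 ly / 3.26 = 635.0 pc
Star 2: M = m − 5 log₁₀ d + 5 = 17.21 − 5·2.8028 + 5 = 8.196
ΔM = M_1 − M_2 = 15.815 − (8.196) = 7.619; smaller M is more luminous → Star 2.
L ratio = 10^(0.4 |ΔM|) = 10^3.047 = 1115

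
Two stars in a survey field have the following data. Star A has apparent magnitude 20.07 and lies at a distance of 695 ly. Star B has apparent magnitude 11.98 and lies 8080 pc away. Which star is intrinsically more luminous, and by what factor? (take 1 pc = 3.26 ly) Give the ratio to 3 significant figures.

Star B is more luminous, by a factor of 2.47×10^6.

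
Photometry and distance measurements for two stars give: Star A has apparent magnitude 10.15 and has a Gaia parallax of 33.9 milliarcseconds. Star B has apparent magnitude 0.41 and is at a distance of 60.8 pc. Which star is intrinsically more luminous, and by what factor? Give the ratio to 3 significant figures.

Star B is more luminous, by a factor of 33400.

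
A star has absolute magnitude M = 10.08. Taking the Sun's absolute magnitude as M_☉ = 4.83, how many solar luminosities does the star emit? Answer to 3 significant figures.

M − M_☉ = 10.08 − 4.83 = 5.250
L/L_☉ = 10^(−0.4 (M − M_☉)) = 10^-2.100 = 7.943×10^-3

L/L_☉ ≈ 7.94×10^-3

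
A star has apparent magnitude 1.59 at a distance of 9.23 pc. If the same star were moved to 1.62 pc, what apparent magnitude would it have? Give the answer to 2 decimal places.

m ≈ -2.19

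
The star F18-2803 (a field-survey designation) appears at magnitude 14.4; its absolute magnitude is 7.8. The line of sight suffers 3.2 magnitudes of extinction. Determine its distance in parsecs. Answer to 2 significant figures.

d ≈ 48 pc

m − M = 5 log₁₀(d/10 pc) + A  ⇒  14.4 − (7.8) − 3.2 = 5 log₁₀(d/10)
3.400 = 5 log₁₀(d/10)
log₁₀ d = (m − M − A)/5 + 1 = 1.6800
d = 10^1.6800 = 47.86 pc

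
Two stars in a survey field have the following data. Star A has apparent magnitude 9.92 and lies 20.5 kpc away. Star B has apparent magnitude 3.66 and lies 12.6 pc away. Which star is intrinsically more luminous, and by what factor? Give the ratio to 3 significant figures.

Star A is more luminous, by a factor of 8290.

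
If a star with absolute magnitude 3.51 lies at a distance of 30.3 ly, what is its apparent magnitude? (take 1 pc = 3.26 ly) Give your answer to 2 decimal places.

d = 30.3 ly / 3.26 = 9.294 pc
m = M + 5 log₁₀ d − 5 = 3.51 + 5·0.9682 − 5 = 3.351

m ≈ 3.35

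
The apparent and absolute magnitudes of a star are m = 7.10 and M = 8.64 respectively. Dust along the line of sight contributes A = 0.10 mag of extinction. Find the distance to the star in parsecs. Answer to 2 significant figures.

m − M = 5 log₁₀(d/10 pc) + A  ⇒  7.10 − (8.64) − 0.10 = 5 log₁₀(d/10)
-1.640 = 5 log₁₀(d/10)
log₁₀ d = (m − M − A)/5 + 1 = 0.6720
d = 10^0.6720 = 4.699 pc

d ≈ 4.7 pc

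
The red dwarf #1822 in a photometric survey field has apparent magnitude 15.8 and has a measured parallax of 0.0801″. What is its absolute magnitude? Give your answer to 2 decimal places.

d = 1/p = 1/0.0801″ = 12.48 pc
5 log₁₀(d/10 pc) = 5 log₁₀(12.48) − 5 = 0.482
M = m − 5 log₁₀(d/10) = 15.8 − 0.482 = 15.318

M ≈ 15.32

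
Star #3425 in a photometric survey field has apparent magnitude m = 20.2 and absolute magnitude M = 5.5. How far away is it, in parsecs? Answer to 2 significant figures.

Distance modulus: m − M = 20.2 − (5.5) = 14.700
m − M = 5 log₁₀ d − 5
log₁₀ d = (m − M)/5 + 1 = 3.9400
d = 10^3.9400 = 8710 pc

d ≈ 8700 pc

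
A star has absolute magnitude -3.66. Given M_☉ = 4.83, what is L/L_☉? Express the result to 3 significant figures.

M − M_☉ = -3.66 − 4.83 = -8.490
L/L_☉ = 10^(−0.4 (M − M_☉)) = 10^3.396 = 2489

L/L_☉ ≈ 2490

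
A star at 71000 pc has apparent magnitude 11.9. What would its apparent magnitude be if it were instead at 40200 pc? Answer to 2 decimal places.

Flux ∝ 1/d², so Δm = 5 log₁₀(d₂/d₁) = 5 log₁₀(40200/71000) = -1.235
m₂ = m₁ + Δm = 11.9 + (-1.235) = 10.665

m ≈ 10.66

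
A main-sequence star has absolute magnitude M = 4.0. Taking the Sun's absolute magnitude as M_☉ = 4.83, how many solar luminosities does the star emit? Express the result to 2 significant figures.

M − M_☉ = 4.0 − 4.83 = -0.830
L/L_☉ = 10^(−0.4 (M − M_☉)) = 10^0.332 = 2.148

L/L_☉ ≈ 2.1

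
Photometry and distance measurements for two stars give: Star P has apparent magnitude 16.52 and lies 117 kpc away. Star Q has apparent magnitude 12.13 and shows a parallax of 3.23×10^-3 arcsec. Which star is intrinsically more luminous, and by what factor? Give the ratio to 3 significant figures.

Star P is more luminous, by a factor of 2500.

Star P: d = 117 kpc = 117000 pc
Star P: M = m − 5 log₁₀ d + 5 = 16.52 − 5·5.0682 + 5 = -3.821
Star Q: d = 1/p = 1/3.23×10^-3″ = 309.6 pc
Star Q: M = m − 5 log₁₀ d + 5 = 12.13 − 5·2.4908 + 5 = 4.676
ΔM = M_P − M_Q = -3.821 − (4.676) = -8.497; smaller M is more luminous → Star P.
L ratio = 10^(0.4 |ΔM|) = 10^3.399 = 2505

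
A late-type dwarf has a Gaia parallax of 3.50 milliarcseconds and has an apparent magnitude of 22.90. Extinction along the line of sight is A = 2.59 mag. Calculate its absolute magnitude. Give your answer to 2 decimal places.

M ≈ 13.03

p = 3.50 mas = 3.50×10^-3″ → d = 1/p = 285.7 pc
5 log₁₀(d/10 pc) = 5 log₁₀(285.7) − 5 = 7.280
M = m − 5 log₁₀(d/10) − A = 22.90 − 7.280 − 2.59 = 13.030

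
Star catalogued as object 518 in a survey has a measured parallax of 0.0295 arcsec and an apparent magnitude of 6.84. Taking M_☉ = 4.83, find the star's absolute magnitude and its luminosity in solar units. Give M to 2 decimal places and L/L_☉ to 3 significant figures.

M ≈ 4.19; L/L_☉ ≈ 1.80

d = 1/p = 1/0.0295″ = 33.90 pc
M = m − 5 log₁₀ d + 5 = 6.84 − 5·1.5302 + 5 = 4.189
M − M_☉ = 4.189 − 4.83 = -0.641
L/L_☉ = 10^(−0.4 × -0.641) = 1.804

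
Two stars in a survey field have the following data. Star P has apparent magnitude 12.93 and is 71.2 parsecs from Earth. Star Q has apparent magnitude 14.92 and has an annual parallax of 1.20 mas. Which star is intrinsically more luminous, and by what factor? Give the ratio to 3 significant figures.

Star P: M = m − 5 log₁₀ d + 5 = 12.93 − 5·1.8525 + 5 = 8.668
Star Q: p = 1.20 mas = 1.20×10^-3″ → d = 1/p = 833.3 pc
Star Q: M = m − 5 log₁₀ d + 5 = 14.92 − 5·2.9208 + 5 = 5.316
ΔM = M_P − M_Q = 8.668 − (5.316) = 3.352; smaller M is more luminous → Star Q.
L ratio = 10^(0.4 |ΔM|) = 10^1.341 = 21.91

Star Q is more luminous, by a factor of 21.9.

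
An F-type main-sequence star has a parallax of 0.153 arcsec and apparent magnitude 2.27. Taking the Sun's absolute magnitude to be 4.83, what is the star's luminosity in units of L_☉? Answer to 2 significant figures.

L/L_☉ ≈ 4.5

d = 1/p = 1/0.153″ = 6.536 pc
M = m − 5 log₁₀ d + 5 = 2.27 − 5·0.8153 + 5 = 3.193
M − M_☉ = 3.193 − 4.83 = -1.637
L/L_☉ = 10^(−0.4 × -1.637) = 4.515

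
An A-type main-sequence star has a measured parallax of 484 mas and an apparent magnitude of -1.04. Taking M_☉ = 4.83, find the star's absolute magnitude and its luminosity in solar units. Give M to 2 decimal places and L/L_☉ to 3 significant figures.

M ≈ 2.38; L/L_☉ ≈ 9.51

d = 1/p = 1000/484 mas = 2.066 pc
M = m − 5 log₁₀ d + 5 = -1.04 − 5·0.3152 + 5 = 2.384
M − M_☉ = 2.384 − 4.83 = -2.446
L/L_☉ = 10^(−0.4 × -2.446) = 9.513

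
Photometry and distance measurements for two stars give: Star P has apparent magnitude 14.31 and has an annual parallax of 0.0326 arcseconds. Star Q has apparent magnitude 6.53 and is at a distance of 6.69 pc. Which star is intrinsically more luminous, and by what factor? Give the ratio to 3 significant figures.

Star Q is more luminous, by a factor of 61.6.

Star P: d = 1/p = 1/0.0326″ = 30.67 pc
Star P: M = m − 5 log₁₀ d + 5 = 14.31 − 5·1.4868 + 5 = 11.876
Star Q: M = m − 5 log₁₀ d + 5 = 6.53 − 5·0.8254 + 5 = 7.403
ΔM = M_P − M_Q = 11.876 − (7.403) = 4.473; smaller M is more luminous → Star Q.
L ratio = 10^(0.4 |ΔM|) = 10^1.789 = 61.56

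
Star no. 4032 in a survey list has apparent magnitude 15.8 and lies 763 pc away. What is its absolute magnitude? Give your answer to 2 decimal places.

M ≈ 6.39

5 log₁₀(d/10 pc) = 5 log₁₀(763.0) − 5 = 9.413
M = m − 5 log₁₀(d/10) = 15.8 − 9.413 = 6.387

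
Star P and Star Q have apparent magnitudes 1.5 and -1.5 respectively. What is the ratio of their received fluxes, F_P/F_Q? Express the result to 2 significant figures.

F_P/F_Q ≈ 0.063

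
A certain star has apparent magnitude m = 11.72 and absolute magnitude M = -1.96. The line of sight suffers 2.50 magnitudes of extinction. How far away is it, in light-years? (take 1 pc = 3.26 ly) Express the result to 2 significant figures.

d ≈ 5600 ly

m − M = 5 log₁₀(d/10 pc) + A  ⇒  11.72 − (-1.96) − 2.50 = 5 log₁₀(d/10)
11.180 = 5 log₁₀(d/10)
log₁₀ d = (m − M − A)/5 + 1 = 3.2360
d = 10^3.2360 = 1722 pc
= 5613 ly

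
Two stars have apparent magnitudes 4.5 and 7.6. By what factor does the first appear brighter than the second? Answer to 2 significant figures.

Magnitude difference = -3.1
Flux ratio = 10^(−0.4 Δm) = 10^(−0.4 × -3.1) = 10^1.240 = 17.38

17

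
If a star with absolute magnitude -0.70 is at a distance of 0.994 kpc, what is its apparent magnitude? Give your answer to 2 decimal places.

m ≈ 9.29

d = 0.994 kpc = 994.0 pc
m = M + 5 log₁₀ d − 5 = -0.70 + 5·2.9974 − 5 = 9.287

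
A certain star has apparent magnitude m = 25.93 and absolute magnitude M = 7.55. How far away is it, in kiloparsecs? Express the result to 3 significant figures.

μ = m − M = 18.380
m − M = 5 log₁₀ d − 5
log₁₀ d = (m − M)/5 + 1 = 4.6760
d = 10^4.6760 = 47420 pc
= 47.42 kpc

d ≈ 47.4 kpc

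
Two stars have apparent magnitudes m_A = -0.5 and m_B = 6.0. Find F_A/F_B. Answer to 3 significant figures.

F_A/F_B ≈ 398

Magnitude difference = -6.5
Flux ratio = 10^(−0.4 Δm) = 10^(−0.4 × -6.5) = 10^2.600 = 398.1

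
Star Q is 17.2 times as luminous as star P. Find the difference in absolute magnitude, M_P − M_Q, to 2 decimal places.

Pogson: ΔM = −2.5 log₁₀(ratio) = −2.5 log₁₀(17.2) = −2.5 × 1.2355 = -3.089
Star Q is brighter so has the smaller magnitude: M_P − M_Q is positive.

M_P − M_Q ≈ 3.09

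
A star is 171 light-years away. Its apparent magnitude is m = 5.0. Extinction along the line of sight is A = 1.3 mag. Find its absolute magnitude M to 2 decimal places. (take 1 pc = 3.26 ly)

M ≈ 0.10

d = 171 ly / 3.26 = 52.45 pc
5 log₁₀(d/10 pc) = 5 log₁₀(52.45) − 5 = 3.599
M = m − 5 log₁₀(d/10) − A = 5.0 − 3.599 − 1.3 = 0.101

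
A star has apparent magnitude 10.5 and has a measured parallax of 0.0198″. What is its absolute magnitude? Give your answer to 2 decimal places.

M ≈ 6.98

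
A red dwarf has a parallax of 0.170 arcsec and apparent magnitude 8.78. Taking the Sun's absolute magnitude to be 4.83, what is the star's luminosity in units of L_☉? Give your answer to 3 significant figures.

L/L_☉ ≈ 9.10×10^-3

d = 1/p = 1/0.170″ = 5.882 pc
M = m − 5 log₁₀ d + 5 = 8.78 − 5·0.7696 + 5 = 9.932
M − M_☉ = 9.932 − 4.83 = 5.102
L/L_☉ = 10^(−0.4 × 5.102) = 9.101×10^-3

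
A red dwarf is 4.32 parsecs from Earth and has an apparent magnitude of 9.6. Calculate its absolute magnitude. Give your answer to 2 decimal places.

M ≈ 11.42

5 log₁₀(d/10 pc) = 5 log₁₀(4.320) − 5 = -1.823
M = m − 5 log₁₀(d/10) = 9.6 + 1.823 = 11.423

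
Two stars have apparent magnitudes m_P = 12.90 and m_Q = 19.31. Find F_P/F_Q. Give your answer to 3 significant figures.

Δm = 12.90 − (19.31) = -6.41
Flux ratio = 10^(−0.4 Δm) = 10^(−0.4 × -6.41) = 10^2.564 = 366.4

F_P/F_Q ≈ 366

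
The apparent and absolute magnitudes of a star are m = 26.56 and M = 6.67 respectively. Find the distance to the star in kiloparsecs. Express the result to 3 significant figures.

d ≈ 95.1 kpc

Distance modulus: m − M = 26.56 − (6.67) = 19.890
m − M = 5 log₁₀ d − 5
log₁₀ d = (m − M)/5 + 1 = 4.9780
d = 10^4.9780 = 95060 pc
= 95.06 kpc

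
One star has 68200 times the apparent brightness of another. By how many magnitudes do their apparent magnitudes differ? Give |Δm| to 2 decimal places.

|Δm| ≈ 12.08

Pogson: Δm = −2.5 log₁₀(ratio) = −2.5 log₁₀(68200) = −2.5 × 4.8338 = -12.084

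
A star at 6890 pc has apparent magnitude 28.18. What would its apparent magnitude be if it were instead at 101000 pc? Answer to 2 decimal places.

m ≈ 34.01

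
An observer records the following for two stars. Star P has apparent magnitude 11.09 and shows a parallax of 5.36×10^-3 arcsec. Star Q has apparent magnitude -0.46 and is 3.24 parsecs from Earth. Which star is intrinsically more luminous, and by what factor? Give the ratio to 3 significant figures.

Star P: d = 1/p = 1/5.36×10^-3″ = 186.6 pc
Star P: M = m − 5 log₁₀ d + 5 = 11.09 − 5·2.2708 + 5 = 4.736
Star Q: M = m − 5 log₁₀ d + 5 = -0.46 − 5·0.5105 + 5 = 1.987
ΔM = M_P − M_Q = 4.736 − (1.987) = 2.749; smaller M is more luminous → Star Q.
L ratio = 10^(0.4 |ΔM|) = 10^1.099 = 12.57

Star Q is more luminous, by a factor of 12.6.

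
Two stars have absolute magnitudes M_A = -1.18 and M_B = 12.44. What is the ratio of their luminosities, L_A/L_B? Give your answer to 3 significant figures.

L_A/L_B ≈ 281000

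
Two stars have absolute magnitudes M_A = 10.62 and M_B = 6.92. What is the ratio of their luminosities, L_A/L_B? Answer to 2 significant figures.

L_A/L_B ≈ 0.033

ΔM = M_A − M_B = 3.70
L_A/L_B = 10^(−0.4 ΔM) = 10^-1.480 = 0.03311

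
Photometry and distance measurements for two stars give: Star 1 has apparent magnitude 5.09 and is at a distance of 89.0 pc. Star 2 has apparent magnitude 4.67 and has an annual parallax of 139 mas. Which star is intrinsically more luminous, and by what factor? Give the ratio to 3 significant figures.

Star 1 is more luminous, by a factor of 104.

Star 1: M = m − 5 log₁₀ d + 5 = 5.09 − 5·1.9494 + 5 = 0.343
Star 2: p = 139 mas = 0.139″ → d = 1/p = 7.194 pc
Star 2: M = m − 5 log₁₀ d + 5 = 4.67 − 5·0.8570 + 5 = 5.385
ΔM = M_1 − M_2 = 0.343 − (5.385) = -5.042; smaller M is more luminous → Star 1.
L ratio = 10^(0.4 |ΔM|) = 10^2.017 = 103.9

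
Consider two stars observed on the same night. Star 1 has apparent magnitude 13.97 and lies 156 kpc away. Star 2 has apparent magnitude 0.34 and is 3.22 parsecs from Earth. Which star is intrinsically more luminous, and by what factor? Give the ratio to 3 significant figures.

Star 1 is more luminous, by a factor of 8290.

Star 1: d = 156 kpc = 156000 pc
Star 1: M = m − 5 log₁₀ d + 5 = 13.97 − 5·5.1931 + 5 = -6.996
Star 2: M = m − 5 log₁₀ d + 5 = 0.34 − 5·0.5079 + 5 = 2.801
ΔM = M_1 − M_2 = -6.996 − (2.801) = -9.796; smaller M is more luminous → Star 1.
L ratio = 10^(0.4 |ΔM|) = 10^3.919 = 8290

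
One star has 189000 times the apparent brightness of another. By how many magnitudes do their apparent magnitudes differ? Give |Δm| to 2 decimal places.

|Δm| ≈ 13.19

Pogson: Δm = −2.5 log₁₀(ratio) = −2.5 log₁₀(189000) = −2.5 × 5.2765 = -13.191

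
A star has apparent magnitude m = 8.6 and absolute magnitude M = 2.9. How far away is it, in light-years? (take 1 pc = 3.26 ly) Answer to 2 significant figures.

d ≈ 450 ly

μ = m − M = 5.700
m − M = 5 log₁₀ d − 5
log₁₀ d = (m − M)/5 + 1 = 2.1400
d = 10^2.1400 = 138.0 pc
= 450.0 ly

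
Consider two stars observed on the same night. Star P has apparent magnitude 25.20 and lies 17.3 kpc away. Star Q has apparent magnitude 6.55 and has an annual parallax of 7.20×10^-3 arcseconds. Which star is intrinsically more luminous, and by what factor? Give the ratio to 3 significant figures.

Star Q is more luminous, by a factor of 1860.

Star P: d = 17.3 kpc = 17300 pc
Star P: M = m − 5 log₁₀ d + 5 = 25.20 − 5·4.2380 + 5 = 9.010
Star Q: d = 1/p = 1/7.20×10^-3″ = 138.9 pc
Star Q: M = m − 5 log₁₀ d + 5 = 6.55 − 5·2.1427 + 5 = 0.837
ΔM = M_P − M_Q = 9.010 − (0.837) = 8.173; smaller M is more luminous → Star Q.
L ratio = 10^(0.4 |ΔM|) = 10^3.269 = 1859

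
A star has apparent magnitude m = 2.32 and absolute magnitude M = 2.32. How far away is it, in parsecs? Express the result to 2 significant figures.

d ≈ 10 pc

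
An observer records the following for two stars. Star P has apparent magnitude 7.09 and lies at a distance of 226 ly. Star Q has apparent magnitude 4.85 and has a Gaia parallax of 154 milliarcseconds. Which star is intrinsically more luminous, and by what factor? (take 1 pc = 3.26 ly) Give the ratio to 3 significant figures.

Star P is more luminous, by a factor of 14.5.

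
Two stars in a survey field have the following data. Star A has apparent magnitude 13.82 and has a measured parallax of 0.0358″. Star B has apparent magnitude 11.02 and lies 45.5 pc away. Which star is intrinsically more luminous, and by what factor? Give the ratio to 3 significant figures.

Star B is more luminous, by a factor of 35.0.

Star A: d = 1/p = 1/0.0358″ = 27.93 pc
Star A: M = m − 5 log₁₀ d + 5 = 13.82 − 5·1.4461 + 5 = 11.589
Star B: M = m − 5 log₁₀ d + 5 = 11.02 − 5·1.6580 + 5 = 7.730
ΔM = M_A − M_B = 11.589 − (7.730) = 3.859; smaller M is more luminous → Star B.
L ratio = 10^(0.4 |ΔM|) = 10^1.544 = 34.98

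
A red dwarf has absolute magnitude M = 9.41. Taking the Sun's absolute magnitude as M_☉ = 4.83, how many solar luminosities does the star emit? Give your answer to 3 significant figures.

M − M_☉ = 9.41 − 4.83 = 4.580
L/L_☉ = 10^(−0.4 (M − M_☉)) = 10^-1.832 = 0.01472

L/L_☉ ≈ 0.0147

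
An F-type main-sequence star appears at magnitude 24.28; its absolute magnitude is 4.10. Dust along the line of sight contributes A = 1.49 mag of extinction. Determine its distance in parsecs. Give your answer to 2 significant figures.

m − M = 5 log₁₀(d/10 pc) + A  ⇒  24.28 − (4.10) − 1.49 = 5 log₁₀(d/10)
18.690 = 5 log₁₀(d/10)
log₁₀ d = (m − M − A)/5 + 1 = 4.7380
d = 10^4.7380 = 54700 pc

d ≈ 55000 pc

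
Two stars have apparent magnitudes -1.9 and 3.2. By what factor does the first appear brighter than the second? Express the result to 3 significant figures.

Magnitude difference = -5.1
Flux ratio = 10^(−0.4 Δm) = 10^(−0.4 × -5.1) = 10^2.040 = 109.6

110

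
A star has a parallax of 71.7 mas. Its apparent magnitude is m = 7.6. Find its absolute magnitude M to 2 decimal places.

p = 71.7 mas = 0.0717″ → d = 1/p = 13.95 pc
5 log₁₀(d/10 pc) = 5 log₁₀(13.95) − 5 = 0.722
M = m − 5 log₁₀(d/10) = 7.6 − 0.722 = 6.878

M ≈ 6.88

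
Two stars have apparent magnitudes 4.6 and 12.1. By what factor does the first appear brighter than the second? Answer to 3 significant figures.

1000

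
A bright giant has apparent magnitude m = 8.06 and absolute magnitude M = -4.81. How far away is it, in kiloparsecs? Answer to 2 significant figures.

d ≈ 3.7 kpc

Distance modulus: m − M = 8.06 − (-4.81) = 12.870
m − M = 5 log₁₀ d − 5
log₁₀ d = (m − M)/5 + 1 = 3.5740
d = 10^3.5740 = 3750 pc
= 3.750 kpc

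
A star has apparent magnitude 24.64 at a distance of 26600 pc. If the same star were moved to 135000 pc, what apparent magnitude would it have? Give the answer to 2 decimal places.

Flux ∝ 1/d², so Δm = 5 log₁₀(d₂/d₁) = 5 log₁₀(135000/26600) = 3.527
m₂ = m₁ + Δm = 24.64 + (3.527) = 28.167

m ≈ 28.17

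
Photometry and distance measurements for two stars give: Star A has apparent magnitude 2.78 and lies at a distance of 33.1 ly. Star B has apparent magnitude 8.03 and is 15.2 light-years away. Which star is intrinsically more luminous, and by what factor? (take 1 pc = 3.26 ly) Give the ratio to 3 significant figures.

Star A is more luminous, by a factor of 597.

Star A: d = 33.1 ly / 3.26 = 10.15 pc
Star A: M = m − 5 log₁₀ d + 5 = 2.78 − 5·1.0066 + 5 = 2.747
Star B: d = 15.2 ly / 3.26 = 4.663 pc
Star B: M = m − 5 log₁₀ d + 5 = 8.03 − 5·0.6686 + 5 = 9.687
ΔM = M_A − M_B = 2.747 − (9.687) = -6.940; smaller M is more luminous → Star A.
L ratio = 10^(0.4 |ΔM|) = 10^2.776 = 597.0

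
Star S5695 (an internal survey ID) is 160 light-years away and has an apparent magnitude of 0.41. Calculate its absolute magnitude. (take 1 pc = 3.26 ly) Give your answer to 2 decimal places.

d = 160 ly / 3.26 = 49.08 pc
5 log₁₀(d/10 pc) = 5 log₁₀(49.08) − 5 = 3.455
M = m − 5 log₁₀(d/10) = 0.41 − 3.455 = -3.045

M ≈ -3.04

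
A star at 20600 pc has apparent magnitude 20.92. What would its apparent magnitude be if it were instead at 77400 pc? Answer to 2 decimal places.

m ≈ 23.79

Flux ∝ 1/d², so Δm = 5 log₁₀(d₂/d₁) = 5 log₁₀(77400/20600) = 2.874
m₂ = m₁ + Δm = 20.92 + (2.874) = 23.794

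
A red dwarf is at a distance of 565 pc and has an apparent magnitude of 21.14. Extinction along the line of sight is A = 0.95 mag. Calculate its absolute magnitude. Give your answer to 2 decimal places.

M ≈ 11.43

5 log₁₀(d/10 pc) = 5 log₁₀(565.0) − 5 = 8.760
M = m − 5 log₁₀(d/10) − A = 21.14 − 8.760 − 0.95 = 11.430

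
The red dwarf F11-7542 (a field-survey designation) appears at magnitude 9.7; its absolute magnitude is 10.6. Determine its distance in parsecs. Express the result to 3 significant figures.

d ≈ 6.61 pc

Distance modulus: m − M = 9.7 − (10.6) = -0.900
m − M = 5 log₁₀ d − 5
log₁₀ d = (m − M)/5 + 1 = 0.8200
d = 10^0.8200 = 6.607 pc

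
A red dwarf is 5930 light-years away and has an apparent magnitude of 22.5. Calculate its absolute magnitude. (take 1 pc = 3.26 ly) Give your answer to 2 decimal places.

M ≈ 11.20

d = 5930 ly / 3.26 = 1819 pc
5 log₁₀(d/10 pc) = 5 log₁₀(1819) − 5 = 11.299
M = m − 5 log₁₀(d/10) = 22.5 − 11.299 = 11.201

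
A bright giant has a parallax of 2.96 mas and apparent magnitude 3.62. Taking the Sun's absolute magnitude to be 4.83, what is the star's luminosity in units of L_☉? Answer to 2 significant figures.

d = 1/p = 1000/2.96 mas = 337.8 pc
M = m − 5 log₁₀ d + 5 = 3.62 − 5·2.5287 + 5 = -4.024
M − M_☉ = -4.024 − 4.83 = -8.854
L/L_☉ = 10^(−0.4 × -8.854) = 3479

L/L_☉ ≈ 3500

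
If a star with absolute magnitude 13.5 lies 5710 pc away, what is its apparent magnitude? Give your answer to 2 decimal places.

m = M + 5 log₁₀ d − 5 = 13.5 + 5·3.7566 − 5 = 27.283

m ≈ 27.28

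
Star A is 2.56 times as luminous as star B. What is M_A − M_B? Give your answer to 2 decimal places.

Pogson: ΔM = −2.5 log₁₀(ratio) = −2.5 log₁₀(2.56) = −2.5 × 0.4082 = -1.021
Star A is brighter, so it has the smaller magnitude: the difference is negative.

M_A − M_B ≈ -1.02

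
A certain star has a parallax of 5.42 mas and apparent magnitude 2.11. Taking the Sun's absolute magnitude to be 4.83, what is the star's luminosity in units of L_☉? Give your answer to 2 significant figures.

L/L_☉ ≈ 4200

d = 1/p = 1000/5.42 mas = 184.5 pc
M = m − 5 log₁₀ d + 5 = 2.11 − 5·2.2660 + 5 = -4.220
M − M_☉ = -4.220 − 4.83 = -9.050
L/L_☉ = 10^(−0.4 × -9.050) = 4169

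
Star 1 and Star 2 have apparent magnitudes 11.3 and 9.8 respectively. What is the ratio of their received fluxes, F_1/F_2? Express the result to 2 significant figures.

F_1/F_2 ≈ 0.25

Magnitude difference = 1.5
Flux ratio = 10^(−0.4 Δm) = 10^(−0.4 × 1.5) = 10^-0.600 = 0.2512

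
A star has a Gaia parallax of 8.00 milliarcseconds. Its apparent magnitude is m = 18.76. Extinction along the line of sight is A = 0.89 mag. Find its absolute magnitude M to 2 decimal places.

M ≈ 12.39

p = 8.00 mas = 8.00×10^-3″ → d = 1/p = 125.0 pc
5 log₁₀(d/10 pc) = 5 log₁₀(125.0) − 5 = 5.485
M = m − 5 log₁₀(d/10) − A = 18.76 − 5.485 − 0.89 = 12.385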